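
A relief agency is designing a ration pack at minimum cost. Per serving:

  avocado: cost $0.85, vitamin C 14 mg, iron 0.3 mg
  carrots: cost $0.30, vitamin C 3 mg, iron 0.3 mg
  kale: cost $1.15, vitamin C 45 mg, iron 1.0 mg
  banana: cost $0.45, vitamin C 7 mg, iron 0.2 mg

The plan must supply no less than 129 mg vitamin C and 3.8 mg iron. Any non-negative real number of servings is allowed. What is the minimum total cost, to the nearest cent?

$4.19

Two binding constraints pin down two serving amounts, so the optimal mix uses at most two foods. The candidates are each food alone (scaled to the tighter of vitamin C/iron) and each pair with both constraints tight.
avocado only: max(129/14, 3.8/0.3) = 12.67 servings → $10.77.
carrots only: max(129/3, 3.8/0.3) = 43 servings → $12.90.
kale only: max(129/45, 3.8/1.0) = 3.8 servings → $4.37.
banana only: max(129/7, 3.8/0.2) = 19 servings → $8.55.
avocado + carrots with both tight: 8.273 servings and 4.394 servings → $8.35.
avocado + kale: the both-tight solution has a negative serving — not a feasible corner.
avocado + banana: the both-tight solution has a negative serving — not a feasible corner.
carrots + kale with both tight: 4 servings and 2.6 servings → $4.19.
carrots + banana with both tight: 0.5333 servings and 18.2 servings → $8.35.
kale + banana: intersection lies outside the first quadrant.
The minimum over all feasible corners is $4.19.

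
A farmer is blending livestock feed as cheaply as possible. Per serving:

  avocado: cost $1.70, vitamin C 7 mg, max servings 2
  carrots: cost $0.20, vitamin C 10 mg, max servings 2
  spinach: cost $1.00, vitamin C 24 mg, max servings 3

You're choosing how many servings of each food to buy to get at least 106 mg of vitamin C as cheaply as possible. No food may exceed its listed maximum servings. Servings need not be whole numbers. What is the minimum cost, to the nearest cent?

$6.80

Cost per mg of vitamin C: carrots $0.0200, spinach $0.0417, avocado $0.2429.
Take 2 servings of carrots: +20.0 mg vitamin C for $0.40 (total $0.40, still need 86.0 mg).
Take 3 servings of spinach: +72.0 mg vitamin C for $3.00 (total $3.40, still need 14.0 mg).
Take 2 servings of avocado: +14.0 mg vitamin C for $3.40 (total $6.80, still need 0.0 mg).
Greedy by cheapest-per-mg is optimal for a single linear constraint, so the minimum cost is $6.80.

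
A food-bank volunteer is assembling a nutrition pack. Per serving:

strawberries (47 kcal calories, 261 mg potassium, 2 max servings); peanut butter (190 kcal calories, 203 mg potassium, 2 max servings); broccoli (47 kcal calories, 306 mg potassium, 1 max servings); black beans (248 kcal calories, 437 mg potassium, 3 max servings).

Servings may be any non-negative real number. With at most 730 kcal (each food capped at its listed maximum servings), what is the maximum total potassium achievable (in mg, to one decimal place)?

Potassium per kcal: broccoli 6.511, strawberries 5.553, black beans 1.762, peanut butter 1.068.
Take 1 serving of broccoli: uses 47 kcal, +306.0 mg potassium (running total 306.0 mg).
Take 2 servings of strawberries: uses 94 kcal, +522.0 mg potassium (running total 828.0 mg).
Take 2.375 servings of black beans: uses 589 kcal, +1037.9 mg potassium (running total 1865.9 mg).
Greedy by best ratio exhausts the calories allowance optimally: 1865.9 mg.

1865.9 mg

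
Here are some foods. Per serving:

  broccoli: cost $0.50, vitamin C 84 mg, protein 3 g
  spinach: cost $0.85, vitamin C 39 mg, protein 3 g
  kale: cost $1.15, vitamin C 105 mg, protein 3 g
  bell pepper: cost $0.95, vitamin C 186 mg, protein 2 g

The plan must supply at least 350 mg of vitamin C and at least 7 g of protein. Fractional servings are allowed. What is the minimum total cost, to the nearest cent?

$1.90

Two binding constraints pin down two serving amounts, so the optimal mix uses at most two foods. The candidates are each food alone (scaled to the tighter of vitamin C/protein) and each pair with both constraints tight.
broccoli only: max(350/84, 7/3) = 4.167 servings → $2.08.
spinach only: max(350/39, 7/3) = 8.974 servings → $7.63.
kale only: max(350/105, 7/3) = 3.333 servings → $3.83.
bell pepper only: max(350/186, 7/2) = 3.5 servings → $3.33.
broccoli + spinach with both targets exact would need a negative amount; discard.
broccoli + kale: the both-tight solution has a negative serving — not a feasible corner.
broccoli + bell pepper with both tight: 1.544 servings and 1.185 servings → $1.90.
spinach + kale with both targets exact would need a negative amount; discard.
spinach + bell pepper with both tight: 1.254 servings and 1.619 servings → $2.60.
kale + bell pepper with both tight: 1.73 servings and 0.9052 servings → $2.85.
So the least-cost plan costs $1.90.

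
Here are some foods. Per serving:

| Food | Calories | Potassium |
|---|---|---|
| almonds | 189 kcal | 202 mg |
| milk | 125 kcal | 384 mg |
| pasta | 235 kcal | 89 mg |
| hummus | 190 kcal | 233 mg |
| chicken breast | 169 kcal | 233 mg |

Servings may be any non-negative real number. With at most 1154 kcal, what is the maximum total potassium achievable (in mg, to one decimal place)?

Potassium per kcal: milk 3.072, chicken breast 1.379, hummus 1.226, almonds 1.069, pasta 0.3787.
With no serving limits, spend the whole calories allowance on milk: 1154 kcal / 125 kcal × 384 mg = 3545.1 mg.

3545.1 mg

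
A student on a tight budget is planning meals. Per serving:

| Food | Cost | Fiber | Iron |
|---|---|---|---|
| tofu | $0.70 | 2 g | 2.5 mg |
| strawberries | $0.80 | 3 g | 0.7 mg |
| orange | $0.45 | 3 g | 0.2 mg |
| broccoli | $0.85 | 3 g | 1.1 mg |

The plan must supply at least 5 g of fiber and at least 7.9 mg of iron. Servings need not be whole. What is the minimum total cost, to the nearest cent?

An LP optimum is at a vertex; with two nutrient constraints at most two foods are used. Check each candidate.
tofu only: max(5/2, 7.9/2.5) = 3.16 servings → $2.21.
strawberries only: max(5/3, 7.9/0.7) = 11.29 servings → $9.03.
orange only: max(5/3, 7.9/0.2) = 39.5 servings → $17.77.
broccoli only: max(5/3, 7.9/1.1) = 7.182 servings → $6.10.
tofu + strawberries with both targets exact would need a negative amount; discard.
tofu + orange with both targets exact would need a negative amount; discard.
tofu + broccoli with both targets exact would need a negative amount; discard.
strawberries + orange with both targets exact would need a negative amount; discard.
strawberries + broccoli: the both-tight solution has a negative serving — not a feasible corner.
orange + broccoli with both targets exact would need a negative amount; discard.
The minimum over all feasible corners is $2.21.

$2.21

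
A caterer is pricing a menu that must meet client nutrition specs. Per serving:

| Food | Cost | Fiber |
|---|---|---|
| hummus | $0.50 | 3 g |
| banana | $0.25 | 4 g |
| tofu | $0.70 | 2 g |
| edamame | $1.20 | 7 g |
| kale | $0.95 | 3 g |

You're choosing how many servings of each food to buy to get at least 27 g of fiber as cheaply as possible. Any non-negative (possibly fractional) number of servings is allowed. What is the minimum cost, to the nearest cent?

Cost per g of fiber: banana $0.0625, hummus $0.1667, edamame $0.1714, kale $0.3167, tofu $0.3500.
With no serving limits, use only banana: 27 g / 4 g = 6.75 servings × $0.25 = $1.69.

$1.69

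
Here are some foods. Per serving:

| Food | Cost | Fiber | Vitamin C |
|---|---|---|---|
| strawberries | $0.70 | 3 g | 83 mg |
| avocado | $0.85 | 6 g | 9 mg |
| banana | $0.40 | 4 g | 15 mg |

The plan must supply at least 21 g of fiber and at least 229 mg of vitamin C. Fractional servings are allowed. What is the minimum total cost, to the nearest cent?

With two linear requirements the optimum uses one or two foods; enumerate the corners.
strawberries only: max(21/3, 229/83) = 7 servings → $4.90.
avocado only: max(21/6, 229/9) = 25.44 servings → $21.63.
banana only: max(21/4, 229/15) = 15.27 servings → $6.11.
strawberries + avocado with both tight: 2.516 servings and 2.242 servings → $3.67.
strawberries + banana with both tight: 2.094 servings and 3.679 servings → $2.94.
avocado + banana: the both-tight solution has a negative serving — not a feasible corner.
So the least-cost plan costs $2.94.

$2.94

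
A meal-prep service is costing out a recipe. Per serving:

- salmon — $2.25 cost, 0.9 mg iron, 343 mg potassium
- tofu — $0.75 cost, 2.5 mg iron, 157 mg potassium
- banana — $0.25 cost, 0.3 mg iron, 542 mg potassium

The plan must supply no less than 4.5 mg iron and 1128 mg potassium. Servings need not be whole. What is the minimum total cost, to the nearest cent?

$1.61

salmon only: max(4.5/0.9, 1128/343) = 5 servings → $11.25.
tofu only: max(4.5/2.5, 1128/157) = 7.185 servings → $5.39.
banana only: max(4.5/0.3, 1128/542) = 15 servings → $3.75.
salmon + tofu with both tight: 2.951 servings and 0.7376 servings → $7.19.
salmon + banana: the both-tight solution has a negative serving — not a feasible corner.
tofu + banana with both tight: 1.606 servings and 1.616 servings → $1.61.
So the least-cost plan costs $1.61.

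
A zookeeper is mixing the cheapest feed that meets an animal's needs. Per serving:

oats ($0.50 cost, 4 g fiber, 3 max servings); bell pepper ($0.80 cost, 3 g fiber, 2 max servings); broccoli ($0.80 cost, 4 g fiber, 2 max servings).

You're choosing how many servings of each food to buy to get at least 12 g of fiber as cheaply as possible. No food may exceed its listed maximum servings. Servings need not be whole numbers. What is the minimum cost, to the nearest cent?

Cost per g of fiber: oats $0.1250, broccoli $0.2000, bell pepper $0.2667.
Take 3 servings of oats: +12.0 g fiber for $1.50 (total $1.50, still need 0.0 g).
Greedy by cheapest-per-g is optimal for a single linear constraint, so the minimum cost is $1.50.

$1.50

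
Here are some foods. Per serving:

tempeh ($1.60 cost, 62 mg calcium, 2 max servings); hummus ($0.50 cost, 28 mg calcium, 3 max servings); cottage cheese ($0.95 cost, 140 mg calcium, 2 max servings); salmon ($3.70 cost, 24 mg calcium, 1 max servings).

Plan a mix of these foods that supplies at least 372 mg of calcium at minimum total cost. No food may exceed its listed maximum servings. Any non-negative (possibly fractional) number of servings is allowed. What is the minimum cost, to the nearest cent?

Cost per mg of calcium: cottage cheese $0.0068, hummus $0.0179, tempeh $0.0258, salmon $0.1542.
Take 2 servings of cottage cheese: +280.0 mg calcium for $1.90 (total $1.90, still need 92.0 mg).
Take 3 servings of hummus: +84.0 mg calcium for $1.50 (total $3.40, still need 8.0 mg).
Take 0.129 servings of tempeh: +8.0 mg calcium for $0.21 (total $3.61, still need 0.0 mg).
Greedy by cheapest-per-mg is optimal for a single linear constraint, so the minimum cost is $3.61.

$3.61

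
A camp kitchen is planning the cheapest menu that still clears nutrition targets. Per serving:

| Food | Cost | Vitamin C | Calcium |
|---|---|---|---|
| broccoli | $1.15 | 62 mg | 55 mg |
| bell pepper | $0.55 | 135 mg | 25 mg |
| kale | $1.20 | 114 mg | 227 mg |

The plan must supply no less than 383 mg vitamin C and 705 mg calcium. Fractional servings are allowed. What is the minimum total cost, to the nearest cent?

The cheapest plan sits at a corner of the feasible region — with two constraints it uses at most two foods.
broccoli only: max(383/62, 705/55) = 12.82 servings → $14.74.
bell pepper only: max(383/135, 705/25) = 28.2 servings → $15.51.
kale only: max(383/114, 705/227) = 3.36 servings → $4.03.
broccoli + bell pepper with both targets exact would need a negative amount; discard.
broccoli + kale with both tight: 0.842 servings and 2.902 servings → $4.45.
bell pepper + kale with both tight: 0.2364 servings and 3.08 servings → $3.83.
So the least-cost plan costs $3.83.

$3.83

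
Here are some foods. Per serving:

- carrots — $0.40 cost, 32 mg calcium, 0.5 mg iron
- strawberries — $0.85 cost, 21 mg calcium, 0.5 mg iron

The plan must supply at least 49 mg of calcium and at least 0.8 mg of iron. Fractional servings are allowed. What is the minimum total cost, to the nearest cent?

$0.64

With two linear requirements the optimum uses one or two foods; enumerate the corners.
carrots only: max(49/32, 0.8/0.5) = 1.6 servings → $0.64.
strawberries only: max(49/21, 0.8/0.5) = 2.333 servings → $1.98.
carrots + strawberries with both tight: 1.4 servings and 0.2 servings → $0.73.
Cheapest feasible corner: $0.64.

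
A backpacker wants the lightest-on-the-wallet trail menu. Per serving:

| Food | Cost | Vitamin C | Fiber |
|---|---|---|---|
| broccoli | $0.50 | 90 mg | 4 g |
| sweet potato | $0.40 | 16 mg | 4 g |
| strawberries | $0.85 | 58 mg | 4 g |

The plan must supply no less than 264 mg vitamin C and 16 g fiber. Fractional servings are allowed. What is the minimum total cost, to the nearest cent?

Minimising a linear cost over {vitamin C ≥ 264, fiber ≥ 16, servings ≥ 0} — the optimum is at a vertex, using one or two foods.
broccoli only: max(264/90, 16/4) = 4 servings → $2.00.
sweet potato only: max(264/16, 16/4) = 16.5 servings → $6.60.
strawberries only: max(264/58, 16/4) = 4.552 servings → $3.87.
broccoli + sweet potato with both tight: 2.703 servings and 1.297 servings → $1.87.
broccoli + strawberries with both tight: 1 serving and 3 servings → $3.05.
sweet potato + strawberries with both targets exact would need a negative amount; discard.
Cheapest feasible corner: $1.87.

$1.87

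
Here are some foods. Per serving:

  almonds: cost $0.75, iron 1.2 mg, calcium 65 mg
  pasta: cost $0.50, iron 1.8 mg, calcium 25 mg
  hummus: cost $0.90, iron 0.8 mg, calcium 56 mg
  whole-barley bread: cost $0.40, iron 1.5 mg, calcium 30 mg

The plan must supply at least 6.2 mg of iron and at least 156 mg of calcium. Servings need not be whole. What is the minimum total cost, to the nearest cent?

$1.99

A basic optimal solution has at most two foods positive. Try each food alone and each pair with both targets met exactly.
almonds only: max(6.2/1.2, 156/65) = 5.167 servings → $3.88.
pasta only: max(6.2/1.8, 156/25) = 6.24 servings → $3.12.
hummus only: max(6.2/0.8, 156/56) = 7.75 servings → $6.97.
whole-barley bread only: max(6.2/1.5, 156/30) = 5.2 servings → $2.08.
almonds + pasta with both tight: 1.446 servings and 2.48 servings → $2.32.
almonds + hummus: intersection lies outside the first quadrant.
almonds + whole-barley bread with both tight: 0.7805 servings and 3.509 servings → $1.99.
pasta + hummus with both tight: 2.752 servings and 1.557 servings → $2.78.
pasta + whole-barley bread with both targets exact would need a negative amount; discard.
hummus + whole-barley bread with both tight: 0.8 servings and 3.707 servings → $2.20.
So the least-cost plan costs $1.99.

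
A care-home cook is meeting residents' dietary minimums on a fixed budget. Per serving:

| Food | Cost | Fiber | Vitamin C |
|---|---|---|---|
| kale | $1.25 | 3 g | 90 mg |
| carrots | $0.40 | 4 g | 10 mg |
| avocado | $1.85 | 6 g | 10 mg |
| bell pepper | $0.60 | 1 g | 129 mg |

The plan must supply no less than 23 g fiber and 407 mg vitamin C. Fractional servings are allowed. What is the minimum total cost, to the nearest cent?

kale only: max(23/3, 407/90) = 7.667 servings → $9.58.
carrots only: max(23/4, 407/10) = 40.7 servings → $16.28.
avocado only: max(23/6, 407/10) = 40.7 servings → $75.30.
bell pepper only: max(23/1, 407/129) = 23 servings → $13.80.
kale + carrots with both tight: 4.236 servings and 2.573 servings → $6.32.
kale + avocado with both tight: 4.337 servings and 1.665 servings → $8.50.
kale + bell pepper: the both-tight solution has a negative serving — not a feasible corner.
carrots + avocado: the both-tight solution has a negative serving — not a feasible corner.
carrots + bell pepper with both tight: 5.059 servings and 2.763 servings → $3.68.
avocado + bell pepper with both tight: 3.351 servings and 2.895 servings → $7.94.
So the least-cost plan costs $3.68.

$3.68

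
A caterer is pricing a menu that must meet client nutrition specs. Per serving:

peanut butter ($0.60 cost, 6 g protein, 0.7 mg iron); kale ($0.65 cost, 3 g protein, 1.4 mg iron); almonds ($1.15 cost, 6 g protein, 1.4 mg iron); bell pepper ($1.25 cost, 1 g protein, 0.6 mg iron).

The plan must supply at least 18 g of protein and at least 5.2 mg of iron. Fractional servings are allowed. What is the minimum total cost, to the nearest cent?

$2.83

Minimising a linear cost over {protein ≥ 18, iron ≥ 5.2, servings ≥ 0} — the optimum is at a vertex, using one or two foods.
peanut butter only: max(18/6, 5.2/0.7) = 7.429 servings → $4.46.
kale only: max(18/3, 5.2/1.4) = 6 servings → $3.90.
almonds only: max(18/6, 5.2/1.4) = 3.714 servings → $4.27.
bell pepper only: max(18/1, 5.2/0.6) = 18 servings → $22.50.
peanut butter + kale with both tight: 1.524 servings and 2.952 servings → $2.83.
peanut butter + almonds: the both-tight solution has a negative serving — not a feasible corner.
peanut butter + bell pepper with both tight: 1.931 servings and 6.414 servings → $9.18.
kale + almonds with both tight: 1.429 servings and 2.286 servings → $3.56.
kale + bell pepper: intersection lies outside the first quadrant.
almonds + bell pepper with both tight: 2.545 servings and 2.727 servings → $6.34.
The minimum over all feasible corners is $2.83.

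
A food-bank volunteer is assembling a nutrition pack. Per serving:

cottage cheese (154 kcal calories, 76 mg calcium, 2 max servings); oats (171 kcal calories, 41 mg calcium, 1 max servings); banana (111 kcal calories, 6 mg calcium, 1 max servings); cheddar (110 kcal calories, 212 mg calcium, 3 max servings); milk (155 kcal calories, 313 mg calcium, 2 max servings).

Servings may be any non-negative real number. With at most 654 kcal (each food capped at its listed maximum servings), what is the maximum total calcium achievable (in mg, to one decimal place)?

Calcium per kcal: milk 2.019, cheddar 1.927, cottage cheese 0.4935, oats 0.2398, banana 0.05405.
Take 2 servings of milk: uses 310 kcal, +626.0 mg calcium (running total 626.0 mg).
Take 3 servings of cheddar: uses 330 kcal, +636.0 mg calcium (running total 1262.0 mg).
Take 0.09091 servings of cottage cheese: uses 14 kcal, +6.9 mg calcium (running total 1268.9 mg).
Filling greedily by calcium-per-kcal is optimal for one linear limit, giving 1268.9 mg.

1268.9 mg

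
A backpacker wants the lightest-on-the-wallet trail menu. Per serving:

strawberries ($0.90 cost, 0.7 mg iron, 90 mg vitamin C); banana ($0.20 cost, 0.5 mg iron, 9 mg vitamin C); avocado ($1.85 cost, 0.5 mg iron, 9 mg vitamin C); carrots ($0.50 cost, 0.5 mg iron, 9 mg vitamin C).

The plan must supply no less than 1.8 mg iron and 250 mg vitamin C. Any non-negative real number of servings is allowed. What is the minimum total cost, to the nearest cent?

With two linear requirements the optimum uses one or two foods; enumerate the corners.
strawberries only: max(1.8/0.7, 250/90) = 2.778 servings → $2.50.
banana only: max(1.8/0.5, 250/9) = 27.78 servings → $5.56.
avocado only: max(1.8/0.5, 250/9) = 27.78 servings → $51.39.
carrots only: max(1.8/0.5, 250/9) = 27.78 servings → $13.89.
strawberries + banana: intersection lies outside the first quadrant.
strawberries + avocado: intersection lies outside the first quadrant.
strawberries + carrots with both targets exact would need a negative amount; discard.
banana + avocado (both tight): parallel constraints — no distinct corner.
banana + carrots (both tight): parallel constraints — no distinct corner.
avocado + carrots (both tight): parallel constraints — no distinct corner.
The minimum over all feasible corners is $2.50.

$2.50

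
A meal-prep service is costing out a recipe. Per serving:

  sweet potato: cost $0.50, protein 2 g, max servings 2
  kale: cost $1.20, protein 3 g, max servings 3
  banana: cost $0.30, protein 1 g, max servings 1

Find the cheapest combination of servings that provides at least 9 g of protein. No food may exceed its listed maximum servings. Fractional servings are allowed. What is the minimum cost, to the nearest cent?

$2.90

Cost per g of protein: sweet potato $0.2500, banana $0.3000, kale $0.4000.
Take 2 servings of sweet potato: +4.0 g protein for $1.00 (total $1.00, still need 5.0 g).
Take 1 serving of banana: +1.0 g protein for $0.30 (total $1.30, still need 4.0 g).
Take 1.333 servings of kale: +4.0 g protein for $1.60 (total $2.90, still need 0.0 g).
Filling from the cheapest source first is optimal under one linear minimum: $2.90.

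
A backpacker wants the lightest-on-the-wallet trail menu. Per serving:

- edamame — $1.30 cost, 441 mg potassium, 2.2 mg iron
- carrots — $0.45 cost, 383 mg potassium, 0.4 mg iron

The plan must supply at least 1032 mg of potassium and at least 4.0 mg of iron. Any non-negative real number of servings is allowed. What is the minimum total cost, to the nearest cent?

$2.53

The cheapest plan sits at a corner of the feasible region — with two constraints it uses at most two foods.
edamame only: max(1032/441, 4.0/2.2) = 2.34 servings → $3.04.
carrots only: max(1032/383, 4.0/0.4) = 10 servings → $4.50.
edamame + carrots with both tight: 1.68 servings and 0.7601 servings → $2.53.
So the least-cost plan costs $2.53.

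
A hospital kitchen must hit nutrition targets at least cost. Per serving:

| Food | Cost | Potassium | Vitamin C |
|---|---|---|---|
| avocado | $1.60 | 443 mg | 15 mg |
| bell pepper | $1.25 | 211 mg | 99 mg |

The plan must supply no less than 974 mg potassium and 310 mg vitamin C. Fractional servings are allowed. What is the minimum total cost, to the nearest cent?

Check every corner: each single food scaled to meet both minima, and each pair solved so both constraints bind.
avocado only: max(974/443, 310/15) = 20.67 servings → $33.07.
bell pepper only: max(974/211, 310/99) = 4.616 servings → $5.77.
avocado + bell pepper with both tight: 0.7622 servings and 3.016 servings → $4.99.
So the least-cost plan costs $4.99.

$4.99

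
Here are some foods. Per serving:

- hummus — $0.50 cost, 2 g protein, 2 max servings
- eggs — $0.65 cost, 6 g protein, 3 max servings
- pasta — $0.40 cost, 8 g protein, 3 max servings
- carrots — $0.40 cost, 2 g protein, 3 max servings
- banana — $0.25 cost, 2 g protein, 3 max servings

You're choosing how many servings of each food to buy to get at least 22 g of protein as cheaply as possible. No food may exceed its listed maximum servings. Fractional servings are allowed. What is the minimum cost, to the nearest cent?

$1.10

Cost per g of protein: pasta $0.0500, eggs $0.1083, banana $0.1250, carrots $0.2000, hummus $0.2500.
Take 2.75 servings of pasta: +22.0 g protein for $1.10 (total $1.10, still need 0.0 g).
Greedy by cheapest-per-g is optimal for a single linear constraint, so the minimum cost is $1.10.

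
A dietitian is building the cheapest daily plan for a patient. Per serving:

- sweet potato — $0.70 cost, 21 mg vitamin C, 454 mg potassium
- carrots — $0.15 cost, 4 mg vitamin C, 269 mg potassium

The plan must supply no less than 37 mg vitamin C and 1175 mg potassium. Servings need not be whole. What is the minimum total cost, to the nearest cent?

$1.27

sweet potato only: max(37/21, 1175/454) = 2.588 servings → $1.81.
carrots only: max(37/4, 1175/269) = 9.25 servings → $1.39.
sweet potato + carrots with both tight: 1.37 servings and 2.055 servings → $1.27.
So the least-cost plan costs $1.27.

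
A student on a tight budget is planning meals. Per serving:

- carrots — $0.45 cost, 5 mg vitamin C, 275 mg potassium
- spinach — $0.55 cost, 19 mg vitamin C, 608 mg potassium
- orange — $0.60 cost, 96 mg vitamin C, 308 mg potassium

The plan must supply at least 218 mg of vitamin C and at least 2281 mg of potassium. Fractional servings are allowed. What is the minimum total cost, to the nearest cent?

Compare the cost at each extreme point of the feasible region.
carrots only: max(218/5, 2281/275) = 43.6 servings → $19.62.
spinach only: max(218/19, 2281/608) = 11.47 servings → $6.31.
orange only: max(218/96, 2281/308) = 7.406 servings → $4.44.
carrots + spinach: intersection lies outside the first quadrant.
carrots + orange with both tight: 6.107 servings and 1.953 servings → $3.92.
spinach + orange with both tight: 2.891 servings and 1.699 servings → $2.61.
The minimum over all feasible corners is $2.61.

$2.61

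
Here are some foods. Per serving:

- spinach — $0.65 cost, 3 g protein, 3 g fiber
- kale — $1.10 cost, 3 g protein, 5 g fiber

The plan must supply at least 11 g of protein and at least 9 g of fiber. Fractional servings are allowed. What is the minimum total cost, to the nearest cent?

The cheapest plan sits at a corner of the feasible region — with two constraints it uses at most two foods.
spinach only: max(11/3, 9/3) = 3.667 servings → $2.38.
kale only: max(11/3, 9/5) = 3.667 servings → $4.03.
spinach + kale with both targets exact would need a negative amount; discard.
Cheapest feasible corner: $2.38.

$2.38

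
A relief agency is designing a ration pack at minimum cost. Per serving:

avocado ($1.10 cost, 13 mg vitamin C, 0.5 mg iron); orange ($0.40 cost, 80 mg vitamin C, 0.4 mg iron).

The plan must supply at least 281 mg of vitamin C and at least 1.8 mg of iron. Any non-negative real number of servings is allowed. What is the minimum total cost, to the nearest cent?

$1.80

With two linear requirements the optimum uses one or two foods; enumerate the corners.
avocado only: max(281/13, 1.8/0.5) = 21.62 servings → $23.78.
orange only: max(281/80, 1.8/0.4) = 4.5 servings → $1.80.
avocado + orange with both tight: 0.908 servings and 3.365 servings → $2.34.
So the least-cost plan costs $1.80.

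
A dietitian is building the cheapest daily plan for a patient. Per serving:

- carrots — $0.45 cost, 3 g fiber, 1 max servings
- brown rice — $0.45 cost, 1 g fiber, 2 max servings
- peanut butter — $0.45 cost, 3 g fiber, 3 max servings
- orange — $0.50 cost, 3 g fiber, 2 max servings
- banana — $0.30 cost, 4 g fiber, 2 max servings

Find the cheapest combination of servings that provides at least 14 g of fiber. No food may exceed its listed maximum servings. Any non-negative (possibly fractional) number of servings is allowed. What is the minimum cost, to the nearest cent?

$1.50

Cost per g of fiber: banana $0.0750, carrots $0.1500, peanut butter $0.1500, orange $0.1667, brown rice $0.4500.
Take 2 servings of banana: +8.0 g fiber for $0.60 (total $0.60, still need 6.0 g).
Take 1 serving of carrots: +3.0 g fiber for $0.45 (total $1.05, still need 3.0 g).
Take 1 serving of peanut butter: +3.0 g fiber for $0.45 (total $1.50, still need 0.0 g).
Greedy by cheapest-per-g is optimal for a single linear constraint, so the minimum cost is $1.50.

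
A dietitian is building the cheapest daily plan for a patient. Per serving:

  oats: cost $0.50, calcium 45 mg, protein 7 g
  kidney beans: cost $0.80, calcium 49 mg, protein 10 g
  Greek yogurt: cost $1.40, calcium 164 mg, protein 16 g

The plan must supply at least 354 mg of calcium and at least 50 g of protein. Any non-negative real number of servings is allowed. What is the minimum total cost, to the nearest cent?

Check every corner: each single food scaled to meet both minima, and each pair solved so both constraints bind.
oats only: max(354/45, 50/7) = 7.867 servings → $3.93.
kidney beans only: max(354/49, 50/10) = 7.224 servings → $5.78.
Greek yogurt only: max(354/164, 50/16) = 3.125 servings → $4.38.
oats + kidney beans: the both-tight solution has a negative serving — not a feasible corner.
oats + Greek yogurt with both tight: 5.925 servings and 0.5327 servings → $3.71.
kidney beans + Greek yogurt with both tight: 2.963 servings and 1.273 servings → $4.15.
So the least-cost plan costs $3.71.

$3.71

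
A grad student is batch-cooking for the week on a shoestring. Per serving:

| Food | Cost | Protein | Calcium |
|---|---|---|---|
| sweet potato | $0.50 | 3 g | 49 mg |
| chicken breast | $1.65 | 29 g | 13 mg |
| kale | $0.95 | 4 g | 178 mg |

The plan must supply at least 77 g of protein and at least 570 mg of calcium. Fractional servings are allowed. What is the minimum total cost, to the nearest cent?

The cheapest plan sits at a corner of the feasible region — with two constraints it uses at most two foods.
sweet potato only: max(77/3, 570/49) = 25.67 servings → $12.83.
chicken breast only: max(77/29, 570/13) = 43.85 servings → $72.35.
kale only: max(77/4, 570/178) = 19.25 servings → $18.29.
sweet potato + chicken breast with both tight: 11.24 servings and 1.493 servings → $8.08.
sweet potato + kale: intersection lies outside the first quadrant.
chicken breast + kale with both tight: 2.236 servings and 3.039 servings → $6.58.
Cheapest feasible corner: $6.58.

$6.58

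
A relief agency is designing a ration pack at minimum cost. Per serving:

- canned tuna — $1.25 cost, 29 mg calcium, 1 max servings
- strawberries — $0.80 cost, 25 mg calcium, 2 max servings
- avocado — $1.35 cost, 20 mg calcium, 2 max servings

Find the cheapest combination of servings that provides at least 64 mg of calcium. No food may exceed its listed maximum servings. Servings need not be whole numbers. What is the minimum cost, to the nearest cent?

$2.20

Cost per mg of calcium: strawberries $0.0320, canned tuna $0.0431, avocado $0.0675.
Take 2 servings of strawberries: +50.0 mg calcium for $1.60 (total $1.60, still need 14.0 mg).
Take 0.4828 servings of canned tuna: +14.0 mg calcium for $0.60 (total $2.20, still need 0.0 mg).
Filling from the cheapest source first is optimal under one linear minimum: $2.20.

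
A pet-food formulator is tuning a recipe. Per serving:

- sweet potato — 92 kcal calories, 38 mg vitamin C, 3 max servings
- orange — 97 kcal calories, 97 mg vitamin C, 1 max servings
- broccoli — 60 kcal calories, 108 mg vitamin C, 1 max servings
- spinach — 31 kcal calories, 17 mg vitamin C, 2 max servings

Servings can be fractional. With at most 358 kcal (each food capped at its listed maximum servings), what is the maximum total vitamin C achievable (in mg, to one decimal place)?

Vitamin C per kcal: broccoli 1.8, orange 1, spinach 0.5484, sweet potato 0.413.
Take 1 serving of broccoli: uses 60 kcal, +108.0 mg vitamin C (running total 108.0 mg).
Take 1 serving of orange: uses 97 kcal, +97.0 mg vitamin C (running total 205.0 mg).
Take 2 servings of spinach: uses 62 kcal, +34.0 mg vitamin C (running total 239.0 mg).
Take 1.511 servings of sweet potato: uses 139 kcal, +57.4 mg vitamin C (running total 296.4 mg).
Filling greedily by vitamin C-per-kcal is optimal for one linear limit, giving 296.4 mg.

296.4 mg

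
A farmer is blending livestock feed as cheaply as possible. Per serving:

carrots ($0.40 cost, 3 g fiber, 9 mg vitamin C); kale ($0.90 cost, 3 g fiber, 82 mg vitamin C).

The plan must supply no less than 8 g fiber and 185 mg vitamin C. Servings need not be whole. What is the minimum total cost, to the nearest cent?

carrots only: max(8/3, 185/9) = 20.56 servings → $8.22.
kale only: max(8/3, 185/82) = 2.667 servings → $2.40.
carrots + kale with both tight: 0.4612 servings and 2.205 servings → $2.17.
Cheapest feasible corner: $2.17.

$2.17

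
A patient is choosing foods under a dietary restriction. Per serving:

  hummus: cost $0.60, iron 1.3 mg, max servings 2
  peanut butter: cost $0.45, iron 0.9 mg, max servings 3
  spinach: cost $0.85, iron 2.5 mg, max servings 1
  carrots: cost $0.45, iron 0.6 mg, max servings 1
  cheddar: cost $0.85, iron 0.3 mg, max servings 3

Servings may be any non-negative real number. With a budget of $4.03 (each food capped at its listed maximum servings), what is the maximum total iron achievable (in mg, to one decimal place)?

Iron per dollar: spinach 2.941, hummus 2.167, peanut butter 2, carrots 1.333, cheddar 0.3529.
Take 1 serving of spinach: spends $0.85, +2.5 mg iron (running total 2.5 mg).
Take 2 servings of hummus: spends $1.20, +2.6 mg iron (running total 5.1 mg).
Take 3 servings of peanut butter: spends $1.35, +2.7 mg iron (running total 7.8 mg).
Take 1 serving of carrots: spends $0.45, +0.6 mg iron (running total 8.4 mg).
Take 0.2118 servings of cheddar: spends $0.18, +0.1 mg iron (running total 8.5 mg).
Greedy by best ratio exhausts the cost allowance optimally: 8.5 mg.

8.5 mg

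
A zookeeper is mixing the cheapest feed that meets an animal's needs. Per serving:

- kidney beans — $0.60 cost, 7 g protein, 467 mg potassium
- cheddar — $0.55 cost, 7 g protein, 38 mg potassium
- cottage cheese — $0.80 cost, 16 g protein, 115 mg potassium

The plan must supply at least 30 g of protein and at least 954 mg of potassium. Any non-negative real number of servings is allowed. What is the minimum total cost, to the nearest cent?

$1.94

Minimising a linear cost over {protein ≥ 30, potassium ≥ 954, servings ≥ 0} — the optimum is at a vertex, using one or two foods.
kidney beans only: max(30/7, 954/467) = 4.286 servings → $2.57.
cheddar only: max(30/7, 954/38) = 25.11 servings → $13.81.
cottage cheese only: max(30/16, 954/115) = 8.296 servings → $6.64.
kidney beans + cheddar with both tight: 1.844 servings and 2.442 servings → $2.45.
kidney beans + cottage cheese with both tight: 1.772 servings and 1.1 servings → $1.94.
cheddar + cottage cheese: the both-tight solution has a negative serving — not a feasible corner.
Cheapest feasible corner: $1.94.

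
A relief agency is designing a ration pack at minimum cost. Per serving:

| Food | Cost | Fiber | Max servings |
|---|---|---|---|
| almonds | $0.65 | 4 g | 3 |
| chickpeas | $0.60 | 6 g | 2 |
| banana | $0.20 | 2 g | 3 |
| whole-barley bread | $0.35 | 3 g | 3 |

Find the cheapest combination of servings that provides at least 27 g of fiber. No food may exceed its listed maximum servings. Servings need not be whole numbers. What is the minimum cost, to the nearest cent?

Cost per g of fiber: chickpeas $0.1000, banana $0.1000, whole-barley bread $0.1167, almonds $0.1625.
Take 2 servings of chickpeas: +12.0 g fiber for $1.20 (total $1.20, still need 15.0 g).
Take 3 servings of banana: +6.0 g fiber for $0.60 (total $1.80, still need 9.0 g).
Take 3 servings of whole-barley bread: +9.0 g fiber for $1.05 (total $2.85, still need 0.0 g).
Greedy by cheapest-per-g is optimal for a single linear constraint, so the minimum cost is $2.85.

$2.85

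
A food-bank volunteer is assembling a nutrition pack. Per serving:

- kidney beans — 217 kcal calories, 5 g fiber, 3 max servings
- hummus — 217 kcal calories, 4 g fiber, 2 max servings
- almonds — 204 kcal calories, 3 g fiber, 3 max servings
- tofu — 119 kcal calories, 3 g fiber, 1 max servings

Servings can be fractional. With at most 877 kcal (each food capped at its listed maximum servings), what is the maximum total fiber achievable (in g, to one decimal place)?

Fiber per kcal: tofu 0.02521, kidney beans 0.02304, hummus 0.01843, almonds 0.01471.
Take 1 serving of tofu: uses 119 kcal, +3.0 g fiber (running total 3.0 g).
Take 3 servings of kidney beans: uses 651 kcal, +15.0 g fiber (running total 18.0 g).
Take 0.4931 servings of hummus: uses 107 kcal, +2.0 g fiber (running total 20.0 g).
Filling greedily by fiber-per-kcal is optimal for one linear limit, giving 20.0 g.

20.0 g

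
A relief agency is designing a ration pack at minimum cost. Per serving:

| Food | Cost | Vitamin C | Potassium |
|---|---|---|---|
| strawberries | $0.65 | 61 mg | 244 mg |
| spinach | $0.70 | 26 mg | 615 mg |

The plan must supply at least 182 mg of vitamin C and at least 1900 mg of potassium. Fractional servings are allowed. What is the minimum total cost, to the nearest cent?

Compare the cost at each extreme point of the feasible region.
strawberries only: max(182/61, 1900/244) = 7.787 servings → $5.06.
spinach only: max(182/26, 1900/615) = 7 servings → $4.90.
strawberries + spinach with both tight: 2.006 servings and 2.294 servings → $2.91.
So the least-cost plan costs $2.91.

$2.91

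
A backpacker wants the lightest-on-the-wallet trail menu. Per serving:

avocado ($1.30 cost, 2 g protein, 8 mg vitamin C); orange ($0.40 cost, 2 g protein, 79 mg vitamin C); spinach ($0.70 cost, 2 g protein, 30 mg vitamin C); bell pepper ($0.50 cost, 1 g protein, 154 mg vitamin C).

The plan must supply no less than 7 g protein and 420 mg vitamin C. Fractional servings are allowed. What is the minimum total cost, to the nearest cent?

$1.78

With two linear requirements the optimum uses one or two foods; enumerate the corners.
avocado only: max(7/2, 420/8) = 52.5 servings → $68.25.
orange only: max(7/2, 420/79) = 5.316 servings → $2.13.
spinach only: max(7/2, 420/30) = 14 servings → $9.80.
bell pepper only: max(7/1, 420/154) = 7 servings → $3.50.
avocado + orange: intersection lies outside the first quadrant.
avocado + spinach: intersection lies outside the first quadrant.
avocado + bell pepper with both tight: 2.193 servings and 2.613 servings → $4.16.
orange + spinach with both targets exact would need a negative amount; discard.
orange + bell pepper with both tight: 2.873 servings and 1.253 servings → $1.78.
spinach + bell pepper with both tight: 2.367 servings and 2.266 servings → $2.79.
So the least-cost plan costs $1.78.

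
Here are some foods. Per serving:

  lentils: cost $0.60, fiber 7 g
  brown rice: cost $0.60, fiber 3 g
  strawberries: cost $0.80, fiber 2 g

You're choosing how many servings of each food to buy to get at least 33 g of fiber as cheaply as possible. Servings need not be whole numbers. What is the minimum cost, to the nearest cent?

$2.83

Cost per g of fiber: lentils $0.0857, brown rice $0.2000, strawberries $0.4000.
With no serving limits, use only lentils: 33 g / 7 g = 4.714 servings × $0.60 = $2.83.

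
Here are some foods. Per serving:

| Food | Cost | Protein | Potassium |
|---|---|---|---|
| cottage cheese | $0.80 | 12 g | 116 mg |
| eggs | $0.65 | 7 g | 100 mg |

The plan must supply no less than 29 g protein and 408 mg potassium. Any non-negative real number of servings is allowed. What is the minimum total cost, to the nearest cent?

An LP optimum is at a vertex; with two nutrient constraints at most two foods are used. Check each candidate.
cottage cheese only: max(29/12, 408/116) = 3.517 servings → $2.81.
eggs only: max(29/7, 408/100) = 4.143 servings → $2.69.
cottage cheese + eggs with both tight: 0.1134 servings and 3.948 servings → $2.66.
Cheapest feasible corner: $2.66.

$2.66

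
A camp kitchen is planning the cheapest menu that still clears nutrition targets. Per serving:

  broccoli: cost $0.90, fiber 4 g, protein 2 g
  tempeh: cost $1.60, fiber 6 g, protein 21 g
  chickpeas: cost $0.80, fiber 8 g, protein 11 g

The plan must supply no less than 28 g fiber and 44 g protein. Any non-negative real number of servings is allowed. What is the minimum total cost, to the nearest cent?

$3.20

Two binding constraints pin down two serving amounts, so the optimal mix uses at most two foods. The candidates are each food alone (scaled to the tighter of fiber/protein) and each pair with both constraints tight.
broccoli only: max(28/4, 44/2) = 22 servings → $19.80.
tempeh only: max(28/6, 44/21) = 4.667 servings → $7.47.
chickpeas only: max(28/8, 44/11) = 4 servings → $3.20.
broccoli + tempeh with both tight: 4.5 servings and 1.667 servings → $6.72.
broccoli + chickpeas with both targets exact would need a negative amount; discard.
tempeh + chickpeas with both tight: 0.4314 servings and 3.176 servings → $3.23.
Cheapest feasible corner: $3.20.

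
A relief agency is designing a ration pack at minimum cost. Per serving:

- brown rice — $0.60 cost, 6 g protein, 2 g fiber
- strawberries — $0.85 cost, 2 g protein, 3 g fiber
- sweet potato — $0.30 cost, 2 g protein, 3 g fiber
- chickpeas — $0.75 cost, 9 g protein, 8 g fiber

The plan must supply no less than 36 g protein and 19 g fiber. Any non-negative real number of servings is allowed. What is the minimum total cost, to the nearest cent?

brown rice only: max(36/6, 19/2) = 9.5 servings → $5.70.
strawberries only: max(36/2, 19/3) = 18 servings → $15.30.
sweet potato only: max(36/2, 19/3) = 18 servings → $5.40.
chickpeas only: max(36/9, 19/8) = 4 servings → $3.00.
brown rice + strawberries with both tight: 5 servings and 3 servings → $5.55.
brown rice + sweet potato with both tight: 5 servings and 3 servings → $3.90.
brown rice + chickpeas with both tight: 3.9 servings and 1.4 servings → $3.39.
strawberries + sweet potato (both tight): parallel constraints — no distinct corner.
strawberries + chickpeas: intersection lies outside the first quadrant.
sweet potato + chickpeas: intersection lies outside the first quadrant.
So the least-cost plan costs $3.00.

$3.00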